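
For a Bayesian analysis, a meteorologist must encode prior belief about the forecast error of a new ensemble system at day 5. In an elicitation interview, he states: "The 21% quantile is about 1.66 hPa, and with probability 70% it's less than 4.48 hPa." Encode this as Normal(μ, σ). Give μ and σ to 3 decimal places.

μ = 3.369, σ = 2.119

The p-quantile of Normal(μ,σ) is μ + z_p·σ, with z_{0.21} = -0.8064 and z_{0.7} = 0.5244.
Eliminate σ: μ = (z₂·x₁ − z₁·x₂)/(z₂ − z₁) = (0.5244·1.66 − (-0.8064)·4.48)/1.331 = 3.369.
Then σ = (x₂ − x₁)/(z₂ − z₁) = (4.48 − 1.66)/1.331 = 2.119.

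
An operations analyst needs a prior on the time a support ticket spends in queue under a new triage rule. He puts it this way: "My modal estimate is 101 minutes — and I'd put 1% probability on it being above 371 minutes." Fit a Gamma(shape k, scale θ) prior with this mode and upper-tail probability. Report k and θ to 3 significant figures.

k ≈ 3.53, θ ≈ 40

Gamma(k,θ) with k>1 has mode (k−1)θ, so θ = 101/(k−1).
Need P(X < 371) = 0.99 with θ tied to k this way. Start at k = 2, θ = 101: P(X<371) ≈ 0.881.
Too low — raise k to concentrate. Iterating converges to k ≈ 3.53.
Then θ = 101/(3.53−1) ≈ 40.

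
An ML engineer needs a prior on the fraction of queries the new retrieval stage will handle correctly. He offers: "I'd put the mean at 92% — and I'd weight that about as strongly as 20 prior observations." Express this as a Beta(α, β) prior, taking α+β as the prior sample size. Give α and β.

α = 18.4, β = 1.6

Under the effective-sample-size interpretation, Beta(α, β) has prior mean α/(α+β) and prior sample size α+β.
So α+β = 20 and α/(α+β) = 0.92, giving α = 0.92·20 = 18.4 and β = 20 − 18.4 = 1.6.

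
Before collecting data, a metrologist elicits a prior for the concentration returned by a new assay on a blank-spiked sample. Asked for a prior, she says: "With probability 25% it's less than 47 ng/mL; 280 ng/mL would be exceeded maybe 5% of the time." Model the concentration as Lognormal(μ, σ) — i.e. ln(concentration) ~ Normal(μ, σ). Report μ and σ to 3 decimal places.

μ ≈ 4.369, σ ≈ 0.769

If T ~ Lognormal(μ,σ) then ln T ~ Normal(μ,σ), so the p-quantile of ln T is μ + z_p·σ.
ln(47) = 3.85 and ln(280) = 5.635; z_{0.25} = -0.6745, z_{0.95} = 1.645.
σ = (5.635 − 3.85)/(1.645 − (-0.6745)) = 0.769.
μ = 3.85 − (-0.6745)·0.769 = 4.369.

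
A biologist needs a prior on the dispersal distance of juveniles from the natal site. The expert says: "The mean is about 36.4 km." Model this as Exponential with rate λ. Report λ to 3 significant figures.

Exponential mean = 1/λ, so λ = 1/36.4 = 0.0275.

λ ≈ 0.0275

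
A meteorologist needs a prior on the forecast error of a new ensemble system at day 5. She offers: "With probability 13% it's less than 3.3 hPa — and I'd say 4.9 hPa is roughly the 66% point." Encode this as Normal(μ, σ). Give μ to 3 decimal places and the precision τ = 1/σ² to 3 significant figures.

μ = 4.471, τ = 0.925

The p-quantile of Normal(μ,σ) is μ + z_p·σ, with z_{0.13} = -1.126 and z_{0.66} = 0.4125.
Eliminate σ: μ = (z₂·x₁ − z₁·x₂)/(z₂ − z₁) = (0.4125·3.3 − (-1.126)·4.9)/1.539 = 4.471.
Then σ = (x₂ − x₁)/(z₂ − z₁) = (4.9 − 3.3)/1.539 = 1.040.
Precision τ = 1/σ² = 1/1.04² = 0.925.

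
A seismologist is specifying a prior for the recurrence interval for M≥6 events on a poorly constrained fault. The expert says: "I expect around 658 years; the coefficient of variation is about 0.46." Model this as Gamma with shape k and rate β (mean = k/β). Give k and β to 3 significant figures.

k ≈ 4.73, β ≈ 0.00718

For Gamma(k, rate β): mean = k/β, variance = k/β², so CV = 1/√k.
CV = 0.46, hence k = 1/CV² = 4.73.
Then β = k/mean = 4.73/658 = 0.00718.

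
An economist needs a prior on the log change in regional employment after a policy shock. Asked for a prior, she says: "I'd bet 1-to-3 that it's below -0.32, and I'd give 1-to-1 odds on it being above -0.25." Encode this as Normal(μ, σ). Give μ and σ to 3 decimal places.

μ = -0.250, σ = 0.104

The p-quantile of Normal(μ,σ) is μ + z_p·σ, with z_{0.25} = -0.6745 and z_{0.5} = 0.
Eliminate σ: μ = (z₂·x₁ − z₁·x₂)/(z₂ − z₁) = (0·-0.32 − (-0.6745)·-0.25)/0.6745 = -0.250.
Then σ = (x₂ − x₁)/(z₂ − z₁) = (-0.25 − -0.32)/0.6745 = 0.104.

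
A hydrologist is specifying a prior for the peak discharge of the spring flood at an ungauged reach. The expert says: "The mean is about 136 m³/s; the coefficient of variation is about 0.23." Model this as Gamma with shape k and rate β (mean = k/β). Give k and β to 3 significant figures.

For Gamma(k, rate β): mean = k/β, variance = k/β², so CV = 1/√k.
CV = 0.23, hence k = 1/CV² = 18.9.
Then β = k/mean = 18.9/136 = 0.139.

k ≈ 18.9, β ≈ 0.139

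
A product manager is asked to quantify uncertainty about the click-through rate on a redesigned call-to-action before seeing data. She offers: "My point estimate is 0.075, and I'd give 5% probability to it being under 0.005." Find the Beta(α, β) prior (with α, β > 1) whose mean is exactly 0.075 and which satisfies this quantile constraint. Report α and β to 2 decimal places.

With mean 0.075 fixed, write α = 0.075s, β = 0.925s where s = α+β.
Need P(θ < 0.005) = 0.05 under Beta(0.075s, 0.925s). Normal approximation: (q−m)/√(m(1−m)/s) ≈ z_{0.05} = -1.64, so s ≈ 0.075·0.925·(-1.64)²/(0.005−0.075)² = 38.3.
At s = 38.3: P(θ<0.005) ≈ 0.001. Adjusting to match 0.05 gives s ≈ 14.43.
So α = 0.075·14.43 ≈ 1.08, β = 0.925·14.43 ≈ 13.35.

α ≈ 1.08, β ≈ 13.35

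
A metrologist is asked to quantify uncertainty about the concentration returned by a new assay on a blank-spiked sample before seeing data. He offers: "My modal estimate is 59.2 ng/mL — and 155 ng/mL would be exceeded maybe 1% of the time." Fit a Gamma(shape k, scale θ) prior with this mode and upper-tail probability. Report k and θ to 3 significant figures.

k ≈ 6.02, θ ≈ 11.8

Gamma(k,θ) with k>1 has mode (k−1)θ, so θ = 59.2/(k−1).
Need P(X < 155) = 0.99 with θ tied to k this way. Start at k = 2, θ = 59.2: P(X<155) ≈ 0.736.
Too low — raise k to concentrate. Iterating converges to k ≈ 6.02.
Then θ = 59.2/(6.02−1) ≈ 11.8.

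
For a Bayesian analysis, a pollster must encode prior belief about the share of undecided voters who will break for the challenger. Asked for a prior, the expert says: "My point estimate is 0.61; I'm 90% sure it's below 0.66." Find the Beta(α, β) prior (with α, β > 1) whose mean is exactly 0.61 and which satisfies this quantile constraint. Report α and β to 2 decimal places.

α ≈ 93.93, β ≈ 60.06

With mean 0.61 fixed, write α = 0.61s, β = 0.39s where s = α+β.
Need P(θ < 0.66) = 0.9 under Beta(0.61s, 0.39s). Normal approximation: (q−m)/√(m(1−m)/s) ≈ z_{0.9} = 1.28, so s ≈ 0.61·0.39·(1.28)²/(0.66−0.61)² = 156.3.
At s = 156.3: P(θ<0.66) ≈ 0.902. Adjusting to match 0.9 gives s ≈ 153.99.
So α = 0.61·153.99 ≈ 93.93, β = 0.39·153.99 ≈ 60.06.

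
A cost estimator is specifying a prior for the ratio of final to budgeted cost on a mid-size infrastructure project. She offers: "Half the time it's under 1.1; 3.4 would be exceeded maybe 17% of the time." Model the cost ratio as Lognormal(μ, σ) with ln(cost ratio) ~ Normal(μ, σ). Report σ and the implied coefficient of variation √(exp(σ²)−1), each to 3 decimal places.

If T ~ Lognormal(μ,σ) then ln T ~ Normal(μ,σ), so the p-quantile of ln T is μ + z_p·σ.
ln(1.1) = 0.09531 and ln(3.4) = 1.224; z_{0.5} = 0, z_{0.83} = 0.9542.
σ = (1.224 − 0.09531)/(0.9542 − (0)) = 1.183.
μ = 0.09531 − (0)·1.183 = 0.095.
CV = √(exp(σ²)−1) = √(exp(1.3987)−1) = 1.746.

σ ≈ 1.183, CV ≈ 1.746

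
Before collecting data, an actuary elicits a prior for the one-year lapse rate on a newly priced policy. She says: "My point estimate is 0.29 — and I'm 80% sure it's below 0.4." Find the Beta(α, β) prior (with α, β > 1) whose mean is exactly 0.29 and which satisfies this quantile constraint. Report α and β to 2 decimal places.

α ≈ 3.25, β ≈ 7.95

With mean 0.29 fixed, write α = 0.29s, β = 0.71s where s = α+β.
Need P(θ < 0.4) = 0.8 under Beta(0.29s, 0.71s). Normal approximation: (q−m)/√(m(1−m)/s) ≈ z_{0.8} = 0.842, so s ≈ 0.29·0.71·(0.842)²/(0.4−0.29)² = 12.1.
At s = 12.1: P(θ<0.4) ≈ 0.807. Adjusting to match 0.8 gives s ≈ 11.20.
So α = 0.29·11.20 ≈ 3.25, β = 0.71·11.20 ≈ 7.95.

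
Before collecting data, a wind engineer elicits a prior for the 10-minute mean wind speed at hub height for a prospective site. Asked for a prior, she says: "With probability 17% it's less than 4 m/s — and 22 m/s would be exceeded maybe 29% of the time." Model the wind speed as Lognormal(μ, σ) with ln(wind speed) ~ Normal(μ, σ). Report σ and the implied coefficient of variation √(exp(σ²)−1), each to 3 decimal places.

σ ≈ 1.131, CV ≈ 1.610

If T ~ Lognormal(μ,σ) then ln T ~ Normal(μ,σ), so the p-quantile of ln T is μ + z_p·σ.
ln(4) = 1.386 and ln(22) = 3.091; z_{0.17} = -0.9542, z_{0.71} = 0.5534.
σ = (3.091 − 1.386)/(0.5534 − (-0.9542)) = 1.131.
μ = 1.386 − (-0.9542)·1.131 = 2.465.
CV = √(exp(σ²)−1) = √(exp(1.2787)−1) = 1.610.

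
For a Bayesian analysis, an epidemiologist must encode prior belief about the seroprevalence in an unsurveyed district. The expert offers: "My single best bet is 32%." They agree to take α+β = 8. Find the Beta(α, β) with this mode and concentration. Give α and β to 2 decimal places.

α = 2.92, β = 5.08

For α,β > 1 the Beta mode is (α−1)/(α+β−2). With α+β = 8, the mode is (α−1)/6.
Set (α−1)/6 = 0.32 → α = 1 + 0.32·6 = 2.92.
β = 8 − α = 5.08.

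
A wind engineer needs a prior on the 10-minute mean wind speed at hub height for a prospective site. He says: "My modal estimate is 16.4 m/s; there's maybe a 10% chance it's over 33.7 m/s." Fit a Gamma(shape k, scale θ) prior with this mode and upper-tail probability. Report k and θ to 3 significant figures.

k ≈ 4.7, θ ≈ 4.43

Gamma(k,θ) with k>1 has mode (k−1)θ, so θ = 16.4/(k−1).
Need P(X < 33.7) = 0.9 with θ tied to k this way. Start at k = 2, θ = 16.4: P(X<33.7) ≈ 0.609.
Too low — raise k to concentrate. Iterating converges to k ≈ 4.7.
Then θ = 16.4/(4.7−1) ≈ 4.43.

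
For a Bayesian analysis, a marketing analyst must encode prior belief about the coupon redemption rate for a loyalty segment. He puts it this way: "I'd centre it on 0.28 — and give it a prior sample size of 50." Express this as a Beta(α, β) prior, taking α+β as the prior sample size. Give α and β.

α = 14, β = 36

Under the effective-sample-size interpretation, Beta(α, β) has prior mean α/(α+β) and prior sample size α+β.
So α+β = 50 and α/(α+β) = 0.28, giving α = 0.28·50 = 14 and β = 50 − 14 = 36.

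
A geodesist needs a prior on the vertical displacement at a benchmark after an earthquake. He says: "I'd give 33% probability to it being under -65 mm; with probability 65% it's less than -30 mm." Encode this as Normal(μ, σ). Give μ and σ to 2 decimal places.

μ = -46.34, σ = 42.41

The p-quantile of Normal(μ,σ) is μ + z_p·σ, with z_{0.33} = -0.4399 and z_{0.65} = 0.3853.
Eliminate σ: μ = (z₂·x₁ − z₁·x₂)/(z₂ − z₁) = (0.3853·-65 − (-0.4399)·-30)/0.8252 = -46.34.
Then σ = (x₂ − x₁)/(z₂ − z₁) = (-30 − -65)/0.8252 = 42.41.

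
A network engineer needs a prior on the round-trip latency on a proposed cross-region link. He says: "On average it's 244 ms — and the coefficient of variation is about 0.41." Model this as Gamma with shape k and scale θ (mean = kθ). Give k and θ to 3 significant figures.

k ≈ 5.95, θ ≈ 41

For Gamma(k, scale θ): mean = kθ, variance = kθ², so CV = 1/√k.
CV = 0.41, hence k = 1/CV² = 5.95.
Then θ = mean/k = 244/5.95 = 41.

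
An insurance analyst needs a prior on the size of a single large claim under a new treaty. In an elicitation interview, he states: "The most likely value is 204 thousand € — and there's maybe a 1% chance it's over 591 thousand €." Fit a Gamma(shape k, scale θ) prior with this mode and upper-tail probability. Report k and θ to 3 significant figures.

Gamma(k,θ) with k>1 has mode (k−1)θ, so θ = 204/(k−1).
Need P(X < 591) = 0.99 with θ tied to k this way. Start at k = 2, θ = 204: P(X<591) ≈ 0.785.
Too low — raise k to concentrate. Iterating converges to k ≈ 5.01.
Then θ = 204/(5.01−1) ≈ 50.8.

k ≈ 5.01, θ ≈ 50.8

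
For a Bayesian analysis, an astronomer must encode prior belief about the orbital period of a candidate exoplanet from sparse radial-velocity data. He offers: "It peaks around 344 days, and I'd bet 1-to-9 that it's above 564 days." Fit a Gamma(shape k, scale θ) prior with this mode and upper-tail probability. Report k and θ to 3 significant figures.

k ≈ 8.71, θ ≈ 44.6

Gamma(k,θ) with k>1 has mode (k−1)θ, so θ = 344/(k−1).
Need P(X < 564) = 0.9 with θ tied to k this way. Start at k = 2, θ = 344: P(X<564) ≈ 0.488.
Too low — raise k to concentrate. Iterating converges to k ≈ 8.71.
Then θ = 344/(8.71−1) ≈ 44.6.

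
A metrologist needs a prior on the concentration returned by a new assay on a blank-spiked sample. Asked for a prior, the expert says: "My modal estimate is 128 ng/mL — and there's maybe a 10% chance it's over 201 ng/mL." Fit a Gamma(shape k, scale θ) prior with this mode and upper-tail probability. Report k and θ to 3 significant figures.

k ≈ 10.2, θ ≈ 13.9

Gamma(k,θ) with k>1 has mode (k−1)θ, so θ = 128/(k−1).
Need P(X < 201) = 0.9 with θ tied to k this way. Start at k = 2, θ = 128: P(X<201) ≈ 0.465.
Too low — raise k to concentrate. Iterating converges to k ≈ 10.2.
Then θ = 128/(10.2−1) ≈ 13.9.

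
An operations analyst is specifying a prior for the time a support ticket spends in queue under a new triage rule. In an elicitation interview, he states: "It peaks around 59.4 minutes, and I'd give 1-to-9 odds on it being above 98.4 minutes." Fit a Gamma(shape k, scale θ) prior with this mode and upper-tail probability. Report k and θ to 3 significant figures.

k ≈ 8.41, θ ≈ 8.02

Gamma(k,θ) with k>1 has mode (k−1)θ, so θ = 59.4/(k−1).
Need P(X < 98.4) = 0.9 with θ tied to k this way. Start at k = 2, θ = 59.4: P(X<98.4) ≈ 0.493.
Too low — raise k to concentrate. Iterating converges to k ≈ 8.41.
Then θ = 59.4/(8.41−1) ≈ 8.02.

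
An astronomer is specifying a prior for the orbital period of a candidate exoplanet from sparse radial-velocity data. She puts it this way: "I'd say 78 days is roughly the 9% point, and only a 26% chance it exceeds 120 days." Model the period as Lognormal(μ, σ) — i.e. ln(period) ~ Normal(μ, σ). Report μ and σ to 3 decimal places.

If T ~ Lognormal(μ,σ) then ln T ~ Normal(μ,σ), so the p-quantile of ln T is μ + z_p·σ.
ln(78) = 4.357 and ln(120) = 4.787; z_{0.09} = -1.341, z_{0.74} = 0.6433.
σ = (4.787 − 4.357)/(0.6433 − (-1.341)) = 0.217.
μ = 4.357 − (-1.341)·0.217 = 4.648.

μ ≈ 4.648, σ ≈ 0.217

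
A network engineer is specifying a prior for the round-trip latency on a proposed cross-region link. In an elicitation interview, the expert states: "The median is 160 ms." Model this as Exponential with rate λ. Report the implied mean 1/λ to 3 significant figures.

Exponential median = ln 2 / λ, so λ = ln 2 / 160.0 = 0.00433.
Mean = 1/λ = 231 ms.

mean ≈ 231 ms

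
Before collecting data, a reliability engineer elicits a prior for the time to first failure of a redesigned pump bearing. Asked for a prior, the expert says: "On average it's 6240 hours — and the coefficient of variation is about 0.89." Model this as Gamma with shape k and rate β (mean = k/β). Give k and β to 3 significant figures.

k ≈ 1.26, β ≈ 0.000202

For Gamma(k, rate β): mean = k/β, variance = k/β², so CV = 1/√k.
CV = 0.89, hence k = 1/CV² = 1.26.
Then β = k/mean = 1.26/6240 = 0.000202.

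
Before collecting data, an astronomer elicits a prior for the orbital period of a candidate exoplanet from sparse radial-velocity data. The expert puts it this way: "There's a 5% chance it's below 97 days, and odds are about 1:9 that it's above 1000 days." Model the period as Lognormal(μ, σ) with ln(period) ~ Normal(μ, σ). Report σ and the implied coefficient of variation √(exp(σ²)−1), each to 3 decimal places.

If T ~ Lognormal(μ,σ) then ln T ~ Normal(μ,σ), so the p-quantile of ln T is μ + z_p·σ.
ln(97) = 4.575 and ln(1000) = 6.908; z_{0.05} = -1.645, z_{0.9} = 1.282.
σ = (6.908 − 4.575)/(1.282 − (-1.645)) = 0.797.
μ = 4.575 − (-1.645)·0.797 = 5.886.
CV = √(exp(σ²)−1) = √(exp(0.6356)−1) = 0.942.

σ ≈ 0.797, CV ≈ 0.942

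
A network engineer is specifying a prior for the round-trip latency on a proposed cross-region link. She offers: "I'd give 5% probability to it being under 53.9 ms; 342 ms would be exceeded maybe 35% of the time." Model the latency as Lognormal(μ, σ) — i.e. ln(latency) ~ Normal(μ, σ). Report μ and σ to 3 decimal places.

If T ~ Lognormal(μ,σ) then ln T ~ Normal(μ,σ), so the p-quantile of ln T is μ + z_p·σ.
ln(53.9) = 3.987 and ln(342) = 5.835; z_{0.05} = -1.645, z_{0.65} = 0.3853.
σ = (5.835 − 3.987)/(0.3853 − (-1.645)) = 0.910.
μ = 3.987 − (-1.645)·0.910 = 5.484.

μ ≈ 5.484, σ ≈ 0.910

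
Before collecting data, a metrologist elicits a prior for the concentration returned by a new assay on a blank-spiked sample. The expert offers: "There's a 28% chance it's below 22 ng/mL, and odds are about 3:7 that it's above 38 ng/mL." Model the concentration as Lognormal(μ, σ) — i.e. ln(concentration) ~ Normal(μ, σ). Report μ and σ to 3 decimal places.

If T ~ Lognormal(μ,σ) then ln T ~ Normal(μ,σ), so the p-quantile of ln T is μ + z_p·σ.
ln(22) = 3.091 and ln(38) = 3.638; z_{0.28} = -0.5828, z_{0.7} = 0.5244.
σ = (3.638 − 3.091)/(0.5244 − (-0.5828)) = 0.494.
μ = 3.091 − (-0.5828)·0.494 = 3.379.

μ ≈ 3.379, σ ≈ 0.494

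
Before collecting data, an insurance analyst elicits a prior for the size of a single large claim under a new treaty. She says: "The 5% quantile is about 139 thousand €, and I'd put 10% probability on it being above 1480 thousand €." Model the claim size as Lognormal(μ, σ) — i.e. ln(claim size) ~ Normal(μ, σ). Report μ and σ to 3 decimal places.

If T ~ Lognormal(μ,σ) then ln T ~ Normal(μ,σ), so the p-quantile of ln T is μ + z_p·σ.
ln(139) = 4.934 and ln(1480) = 7.3; z_{0.05} = -1.645, z_{0.9} = 1.282.
σ = (7.3 − 4.934)/(1.282 − (-1.645)) = 0.808.
μ = 4.934 − (-1.645)·0.808 = 6.264.

μ ≈ 6.264, σ ≈ 0.808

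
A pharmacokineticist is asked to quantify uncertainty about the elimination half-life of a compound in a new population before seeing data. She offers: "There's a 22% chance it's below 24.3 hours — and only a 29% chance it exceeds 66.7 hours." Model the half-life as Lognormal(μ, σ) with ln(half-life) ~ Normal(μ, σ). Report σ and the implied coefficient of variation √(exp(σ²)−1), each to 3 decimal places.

If T ~ Lognormal(μ,σ) then ln T ~ Normal(μ,σ), so the p-quantile of ln T is μ + z_p·σ.
ln(24.3) = 3.19 and ln(66.7) = 4.2; z_{0.22} = -0.7722, z_{0.71} = 0.5534.
σ = (4.2 − 3.19)/(0.5534 − (-0.7722)) = 0.762.
μ = 3.19 − (-0.7722)·0.762 = 3.779.
CV = √(exp(σ²)−1) = √(exp(0.5802)−1) = 0.887.

σ ≈ 0.762, CV ≈ 0.887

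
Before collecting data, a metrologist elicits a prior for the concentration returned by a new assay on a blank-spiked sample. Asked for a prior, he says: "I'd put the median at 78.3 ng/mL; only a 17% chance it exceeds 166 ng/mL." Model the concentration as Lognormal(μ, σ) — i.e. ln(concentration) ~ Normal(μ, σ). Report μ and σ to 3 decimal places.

If T ~ Lognormal(μ,σ) then ln T ~ Normal(μ,σ), so the p-quantile of ln T is μ + z_p·σ.
ln(78.3) = 4.361 and ln(166) = 5.112; z_{0.5} = 0, z_{0.83} = 0.9542.
σ = (5.112 − 4.361)/(0.9542 − (0)) = 0.788.
μ = 4.361 − (0)·0.788 = 4.361.

μ ≈ 4.361, σ ≈ 0.788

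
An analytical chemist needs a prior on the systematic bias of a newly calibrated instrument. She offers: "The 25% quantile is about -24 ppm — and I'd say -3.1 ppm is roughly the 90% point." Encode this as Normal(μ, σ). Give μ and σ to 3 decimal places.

The p-quantile of Normal(μ,σ) is μ + z_p·σ, with z_{0.25} = -0.6745 and z_{0.9} = 1.282.
Eliminate σ: μ = (z₂·x₁ − z₁·x₂)/(z₂ − z₁) = (1.282·-24 − (-0.6745)·-3.1)/1.956 = -16.793.
Then σ = (x₂ − x₁)/(z₂ − z₁) = (-3.1 − -24)/1.956 = 10.685.

μ = -16.793, σ = 10.685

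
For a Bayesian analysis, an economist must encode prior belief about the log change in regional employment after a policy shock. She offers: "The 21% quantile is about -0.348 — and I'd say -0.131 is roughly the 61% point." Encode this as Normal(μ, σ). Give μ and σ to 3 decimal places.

μ = -0.187, σ = 0.200

For Normal(μ,σ), the p-quantile is μ + z_p·σ. Here z_{0.21} = -0.8064, z_{0.61} = 0.2793.
So -0.348 = μ − 0.8064σ and -0.131 = μ + 0.2793σ.
Subtracting: σ = (-0.131 − -0.348)/(0.2793 − (-0.8064)) = 0.200.
Then μ = -0.348 − (-0.8064)·0.200 = -0.187.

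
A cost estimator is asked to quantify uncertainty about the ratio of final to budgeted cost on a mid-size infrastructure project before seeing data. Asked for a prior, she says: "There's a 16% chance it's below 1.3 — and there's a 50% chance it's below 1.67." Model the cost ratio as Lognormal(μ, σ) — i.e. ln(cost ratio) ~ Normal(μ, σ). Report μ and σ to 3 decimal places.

If T ~ Lognormal(μ,σ) then ln T ~ Normal(μ,σ), so the p-quantile of ln T is μ + z_p·σ.
ln(1.3) = 0.2624 and ln(1.67) = 0.5128; z_{0.16} = -0.9945, z_{0.5} = 0.
σ = (0.5128 − 0.2624)/(0 − (-0.9945)) = 0.252.
μ = 0.2624 − (-0.9945)·0.252 = 0.513.

μ ≈ 0.513, σ ≈ 0.252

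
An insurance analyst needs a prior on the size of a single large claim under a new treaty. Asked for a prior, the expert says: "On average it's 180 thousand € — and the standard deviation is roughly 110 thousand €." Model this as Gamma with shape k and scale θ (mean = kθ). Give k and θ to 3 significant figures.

k ≈ 2.68, θ ≈ 67.2

For Gamma(k, scale θ): mean = kθ, variance = kθ², so CV = 1/√k.
CV = SD/mean = 110/180 = 0.6111, hence k = 1/CV² = 2.68.
Then θ = mean/k = 180/2.68 = 67.2.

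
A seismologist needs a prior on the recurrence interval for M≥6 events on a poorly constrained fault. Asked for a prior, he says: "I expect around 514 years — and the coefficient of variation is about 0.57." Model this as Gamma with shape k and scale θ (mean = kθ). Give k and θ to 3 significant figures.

k ≈ 3.08, θ ≈ 167

For Gamma(k, scale θ): mean = kθ, variance = kθ², so CV = 1/√k.
CV = 0.57, hence k = 1/CV² = 3.08.
Then θ = mean/k = 514/3.08 = 167.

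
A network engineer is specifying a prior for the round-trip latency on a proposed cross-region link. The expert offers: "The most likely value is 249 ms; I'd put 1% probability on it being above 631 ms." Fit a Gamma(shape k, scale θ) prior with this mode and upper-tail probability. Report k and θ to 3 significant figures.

k ≈ 6.41, θ ≈ 46

Gamma(k,θ) with k>1 has mode (k−1)θ, so θ = 249/(k−1).
Need P(X < 631) = 0.99 with θ tied to k this way. Start at k = 2, θ = 249: P(X<631) ≈ 0.720.
Too low — raise k to concentrate. Iterating converges to k ≈ 6.41.
Then θ = 249/(6.41−1) ≈ 46.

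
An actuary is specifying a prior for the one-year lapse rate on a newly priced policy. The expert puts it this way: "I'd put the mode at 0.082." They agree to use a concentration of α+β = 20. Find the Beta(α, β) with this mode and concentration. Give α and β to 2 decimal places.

α = 2.48, β = 17.52

For α,β > 1 the Beta mode is (α−1)/(α+β−2). With α+β = 20, the mode is (α−1)/18.
Set (α−1)/18 = 0.082 → α = 1 + 0.082·18 = 2.48.
β = 20 − α = 17.52.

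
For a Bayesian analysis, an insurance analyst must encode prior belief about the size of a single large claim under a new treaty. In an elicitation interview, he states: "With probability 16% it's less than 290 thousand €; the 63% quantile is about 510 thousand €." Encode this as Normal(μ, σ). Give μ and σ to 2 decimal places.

For Normal(μ,σ), the p-quantile is μ + z_p·σ. Here z_{0.16} = -0.9945, z_{0.63} = 0.3319.
So 290 = μ − 0.9945σ and 510 = μ + 0.3319σ.
Subtracting: σ = (510 − 290)/(0.3319 − (-0.9945)) = 165.87.
Then μ = 290 − (-0.9945)·165.87 = 454.95.

μ = 454.95, σ = 165.87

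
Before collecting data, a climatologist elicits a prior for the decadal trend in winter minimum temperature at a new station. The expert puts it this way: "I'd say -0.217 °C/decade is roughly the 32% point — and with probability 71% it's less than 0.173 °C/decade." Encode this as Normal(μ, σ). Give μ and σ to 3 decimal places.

The p-quantile of Normal(μ,σ) is μ + z_p·σ, with z_{0.32} = -0.4677 and z_{0.71} = 0.5534.
Eliminate σ: μ = (z₂·x₁ − z₁·x₂)/(z₂ − z₁) = (0.5534·-0.217 − (-0.4677)·0.173)/1.021 = -0.038.
Then σ = (x₂ − x₁)/(z₂ − z₁) = (0.173 − -0.217)/1.021 = 0.382.

μ = -0.038, σ = 0.382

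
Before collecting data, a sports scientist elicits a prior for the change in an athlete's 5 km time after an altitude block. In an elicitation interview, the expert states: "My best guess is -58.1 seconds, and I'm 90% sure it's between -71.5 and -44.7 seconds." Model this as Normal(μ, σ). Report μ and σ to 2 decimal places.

μ = -58.10, σ = 8.15

A symmetric 90% interval runs μ ± z·σ with z = 1.645.
Half-width = 13.4, so σ = 13.4/1.645 = 8.15.
μ is the stated best guess, -58.10.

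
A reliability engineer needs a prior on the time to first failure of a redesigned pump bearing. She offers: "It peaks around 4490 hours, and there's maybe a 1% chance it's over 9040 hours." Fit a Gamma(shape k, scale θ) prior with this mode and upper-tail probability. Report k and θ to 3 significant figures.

Gamma(k,θ) with k>1 has mode (k−1)θ, so θ = 4490/(k−1).
Need P(X < 9040) = 0.99 with θ tied to k this way. Start at k = 2, θ = 4490: P(X<9040) ≈ 0.598.
Too low — raise k to concentrate. Iterating converges to k ≈ 11.
Then θ = 4490/(11−1) ≈ 448.

k ≈ 11, θ ≈ 448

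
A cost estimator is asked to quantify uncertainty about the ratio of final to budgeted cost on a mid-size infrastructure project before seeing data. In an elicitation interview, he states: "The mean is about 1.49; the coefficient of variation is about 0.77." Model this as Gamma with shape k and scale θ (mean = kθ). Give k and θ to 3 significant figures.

For Gamma(k, scale θ): mean = kθ, variance = kθ², so CV = 1/√k.
CV = 0.77, hence k = 1/CV² = 1.69.
Then θ = mean/k = 1.49/1.69 = 0.883.

k ≈ 1.69, θ ≈ 0.883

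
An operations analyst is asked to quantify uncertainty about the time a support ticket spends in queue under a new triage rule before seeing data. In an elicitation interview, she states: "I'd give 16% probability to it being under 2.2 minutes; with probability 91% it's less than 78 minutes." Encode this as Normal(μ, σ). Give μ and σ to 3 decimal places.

μ = 34.480, σ = 32.460

The p-quantile of Normal(μ,σ) is μ + z_p·σ, with z_{0.16} = -0.9945 and z_{0.91} = 1.341.
Eliminate σ: μ = (z₂·x₁ − z₁·x₂)/(z₂ − z₁) = (1.341·2.2 − (-0.9945)·78)/2.335 = 34.480.
Then σ = (x₂ − x₁)/(z₂ − z₁) = (78 − 2.2)/2.335 = 32.460.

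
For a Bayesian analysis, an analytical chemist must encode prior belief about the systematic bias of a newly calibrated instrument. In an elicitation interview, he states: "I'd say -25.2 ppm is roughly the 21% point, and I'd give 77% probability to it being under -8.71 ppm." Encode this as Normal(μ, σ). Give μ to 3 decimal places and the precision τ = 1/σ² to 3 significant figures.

μ = -16.594, τ = 0.00878

For Normal(μ,σ), the p-quantile is μ + z_p·σ. Here z_{0.21} = -0.8064, z_{0.77} = 0.7388.
So -25.2 = μ − 0.8064σ and -8.71 = μ + 0.7388σ.
Subtracting: σ = (-8.71 − -25.2)/(0.7388 − (-0.8064)) = 10.671.
Then μ = -25.2 − (-0.8064)·10.671 = -16.594.
Precision τ = 1/σ² = 1/10.67² = 0.00878.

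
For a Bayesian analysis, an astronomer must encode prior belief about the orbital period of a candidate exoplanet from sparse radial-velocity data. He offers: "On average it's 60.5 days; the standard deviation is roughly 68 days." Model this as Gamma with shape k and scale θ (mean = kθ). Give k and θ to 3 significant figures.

For Gamma(k, scale θ): mean = kθ, variance = kθ², so CV = 1/√k.
CV = SD/mean = 68/60.5 = 1.124, hence k = 1/CV² = 0.792.
Then θ = mean/k = 60.5/0.792 = 76.4.

k ≈ 0.792, θ ≈ 76.4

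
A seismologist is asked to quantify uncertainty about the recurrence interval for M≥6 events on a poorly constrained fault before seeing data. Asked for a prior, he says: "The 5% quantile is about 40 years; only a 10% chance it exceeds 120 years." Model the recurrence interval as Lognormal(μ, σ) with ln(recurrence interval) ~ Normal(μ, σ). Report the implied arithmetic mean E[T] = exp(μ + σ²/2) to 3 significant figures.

E[T] ≈ 79.6 years

If T ~ Lognormal(μ,σ) then ln T ~ Normal(μ,σ), so the p-quantile of ln T is μ + z_p·σ.
ln(40) = 3.689 and ln(120) = 4.787; z_{0.05} = -1.645, z_{0.9} = 1.282.
σ = (4.787 − 3.689)/(1.282 − (-1.645)) = 0.375.
μ = 3.689 − (-1.645)·0.375 = 4.306.
E[T] = exp(μ + σ²/2) = exp(4.306 + 0.0705) = 79.6 years.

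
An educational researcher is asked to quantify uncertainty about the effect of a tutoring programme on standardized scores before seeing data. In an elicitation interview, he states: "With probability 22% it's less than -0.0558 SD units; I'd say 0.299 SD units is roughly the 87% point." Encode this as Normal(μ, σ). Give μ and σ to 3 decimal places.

For Normal(μ,σ), the p-quantile is μ + z_p·σ. Here z_{0.22} = -0.7722, z_{0.87} = 1.126.
So -0.0558 = μ − 0.7722σ and 0.299 = μ + 1.126σ.
Subtracting: σ = (0.299 − -0.0558)/(1.126 − (-0.7722)) = 0.187.
Then μ = -0.0558 − (-0.7722)·0.187 = 0.089.

μ = 0.089, σ = 0.187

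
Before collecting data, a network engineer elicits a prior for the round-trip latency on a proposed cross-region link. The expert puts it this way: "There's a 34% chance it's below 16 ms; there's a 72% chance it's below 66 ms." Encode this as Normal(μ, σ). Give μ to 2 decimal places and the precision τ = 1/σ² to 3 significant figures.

μ = 36.72, τ = 0.000396

For Normal(μ,σ), the p-quantile is μ + z_p·σ. Here z_{0.34} = -0.4125, z_{0.72} = 0.5828.
So 16 = μ − 0.4125σ and 66 = μ + 0.5828σ.
Subtracting: σ = (66 − 16)/(0.5828 − (-0.4125)) = 50.24.
Then μ = 16 − (-0.4125)·50.24 = 36.72.
Precision τ = 1/σ² = 1/50.24² = 0.000396.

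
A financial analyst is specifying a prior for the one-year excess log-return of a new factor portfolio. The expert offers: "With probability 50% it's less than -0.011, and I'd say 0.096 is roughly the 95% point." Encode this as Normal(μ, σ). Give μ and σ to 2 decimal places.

For Normal(μ,σ), the p-quantile is μ + z_p·σ. Here z_{0.5} = 0, z_{0.95} = 1.645.
So -0.011 = μ + 0σ and 0.096 = μ + 1.645σ.
Subtracting: σ = (0.096 − -0.011)/(1.645 − (0)) = 0.07.
Then μ = -0.011 − (0)·0.07 = -0.01.

μ = -0.01, σ = 0.07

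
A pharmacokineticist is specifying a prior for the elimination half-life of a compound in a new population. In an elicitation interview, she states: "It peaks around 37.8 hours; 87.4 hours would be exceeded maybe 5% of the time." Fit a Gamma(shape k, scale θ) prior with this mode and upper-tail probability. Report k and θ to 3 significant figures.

Gamma(k,θ) with k>1 has mode (k−1)θ, so θ = 37.8/(k−1).
Need P(X < 87.4) = 0.95 with θ tied to k this way. Start at k = 2, θ = 37.8: P(X<87.4) ≈ 0.672.
Too low — raise k to concentrate. Iterating converges to k ≈ 4.9.
Then θ = 37.8/(4.9−1) ≈ 9.7.

k ≈ 4.9, θ ≈ 9.7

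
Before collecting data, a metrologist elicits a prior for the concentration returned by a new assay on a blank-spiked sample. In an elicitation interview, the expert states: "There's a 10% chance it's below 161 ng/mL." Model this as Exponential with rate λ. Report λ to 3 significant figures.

P(T < 161.0) = 1 − e^(−λ·161.0) = 0.1, so λ = −ln(1−0.1)/161.0 = −ln(0.9)/161.0 = 0.000654.

λ ≈ 0.000654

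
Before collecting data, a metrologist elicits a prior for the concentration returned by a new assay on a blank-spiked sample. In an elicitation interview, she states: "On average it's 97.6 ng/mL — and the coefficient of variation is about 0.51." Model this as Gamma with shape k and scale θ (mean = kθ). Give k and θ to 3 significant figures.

For Gamma(k, scale θ): mean = kθ, variance = kθ², so CV = 1/√k.
CV = 0.51, hence k = 1/CV² = 3.84.
Then θ = mean/k = 97.6/3.84 = 25.4.

k ≈ 3.84, θ ≈ 25.4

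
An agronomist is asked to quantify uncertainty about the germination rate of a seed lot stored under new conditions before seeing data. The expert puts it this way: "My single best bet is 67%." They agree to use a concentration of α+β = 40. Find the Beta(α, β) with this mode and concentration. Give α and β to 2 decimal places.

α = 26.46, β = 13.54

For α,β > 1 the Beta mode is (α−1)/(α+β−2). With α+β = 40, the mode is (α−1)/38.
Set (α−1)/38 = 0.67 → α = 1 + 0.67·38 = 26.46.
β = 40 − α = 13.54.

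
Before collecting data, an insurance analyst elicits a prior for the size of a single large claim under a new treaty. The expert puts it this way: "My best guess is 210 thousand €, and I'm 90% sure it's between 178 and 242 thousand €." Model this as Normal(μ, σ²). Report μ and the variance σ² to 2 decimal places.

μ = 210.00, σ² = 378.48

A symmetric 90% interval runs μ ± z·σ with z = 1.645.
Half-width = 32, so σ = 32/1.645 = 19.455 and σ² = 378.48.
μ is the stated best guess, 210.00.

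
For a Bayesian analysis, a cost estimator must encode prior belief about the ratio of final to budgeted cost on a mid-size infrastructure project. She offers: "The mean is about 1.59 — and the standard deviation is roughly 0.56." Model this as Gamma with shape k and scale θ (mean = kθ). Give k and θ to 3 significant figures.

For Gamma(k, scale θ): mean = kθ, variance = kθ², so CV = 1/√k.
CV = SD/mean = 0.56/1.59 = 0.3522, hence k = 1/CV² = 8.06.
Then θ = mean/k = 1.59/8.06 = 0.197.

k ≈ 8.06, θ ≈ 0.197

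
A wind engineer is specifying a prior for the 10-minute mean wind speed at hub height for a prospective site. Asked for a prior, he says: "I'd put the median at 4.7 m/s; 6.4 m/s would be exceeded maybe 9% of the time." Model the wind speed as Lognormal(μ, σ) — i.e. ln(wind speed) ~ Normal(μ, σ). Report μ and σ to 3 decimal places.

μ ≈ 1.548, σ ≈ 0.230

If T ~ Lognormal(μ,σ) then ln T ~ Normal(μ,σ), so the p-quantile of ln T is μ + z_p·σ.
ln(4.7) = 1.548 and ln(6.4) = 1.856; z_{0.5} = 0, z_{0.91} = 1.341.
σ = (1.856 − 1.548)/(1.341 − (0)) = 0.230.
μ = 1.548 − (0)·0.230 = 1.548.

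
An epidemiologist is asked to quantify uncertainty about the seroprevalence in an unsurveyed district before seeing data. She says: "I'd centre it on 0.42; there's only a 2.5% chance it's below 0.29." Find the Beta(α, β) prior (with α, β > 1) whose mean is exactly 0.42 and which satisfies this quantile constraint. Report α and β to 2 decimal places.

With mean 0.42 fixed, write α = 0.42s, β = 0.58s where s = α+β.
Need P(θ < 0.29) = 0.025 under Beta(0.42s, 0.58s). Normal approximation: (q−m)/√(m(1−m)/s) ≈ z_{0.025} = -1.96, so s ≈ 0.42·0.58·(-1.96)²/(0.29−0.42)² = 55.4.
At s = 55.4: P(θ<0.29) ≈ 0.021. Adjusting to match 0.025 gives s ≈ 51.48.
So α = 0.42·51.48 ≈ 21.62, β = 0.58·51.48 ≈ 29.86.

α ≈ 21.62, β ≈ 29.86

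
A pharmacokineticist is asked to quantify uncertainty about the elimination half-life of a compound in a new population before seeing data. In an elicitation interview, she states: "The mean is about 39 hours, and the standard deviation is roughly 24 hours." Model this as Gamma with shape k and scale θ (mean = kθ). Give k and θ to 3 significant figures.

k ≈ 2.64, θ ≈ 14.8

For Gamma(k, scale θ): mean = kθ, variance = kθ², so CV = 1/√k.
CV = SD/mean = 24/39 = 0.6154, hence k = 1/CV² = 2.64.
Then θ = mean/k = 39/2.64 = 14.8.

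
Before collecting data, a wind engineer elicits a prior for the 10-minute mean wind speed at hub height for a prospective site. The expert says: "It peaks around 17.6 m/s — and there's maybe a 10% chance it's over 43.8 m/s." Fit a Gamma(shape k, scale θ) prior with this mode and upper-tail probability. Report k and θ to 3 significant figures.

Gamma(k,θ) with k>1 has mode (k−1)θ, so θ = 17.6/(k−1).
Need P(X < 43.8) = 0.9 with θ tied to k this way. Start at k = 2, θ = 17.6: P(X<43.8) ≈ 0.710.
Too low — raise k to concentrate. Iterating converges to k ≈ 3.31.
Then θ = 17.6/(3.31−1) ≈ 7.62.

k ≈ 3.31, θ ≈ 7.62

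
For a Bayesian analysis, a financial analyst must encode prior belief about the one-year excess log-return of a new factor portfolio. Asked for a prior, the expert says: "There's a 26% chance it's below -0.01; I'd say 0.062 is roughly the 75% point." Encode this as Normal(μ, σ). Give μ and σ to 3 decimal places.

μ = 0.025, σ = 0.055

For Normal(μ,σ), the p-quantile is μ + z_p·σ. Here z_{0.26} = -0.6433, z_{0.75} = 0.6745.
So -0.01 = μ − 0.6433σ and 0.062 = μ + 0.6745σ.
Subtracting: σ = (0.062 − -0.01)/(0.6745 − (-0.6433)) = 0.055.
Then μ = -0.01 − (-0.6433)·0.055 = 0.025.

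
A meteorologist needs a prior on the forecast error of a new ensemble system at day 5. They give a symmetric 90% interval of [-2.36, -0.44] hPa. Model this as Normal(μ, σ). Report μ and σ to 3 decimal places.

A symmetric 90% interval runs μ ± z·σ with z = 1.645.
Half-width = 0.96, so σ = 0.96/1.645 = 0.584.
μ is the interval midpoint, -1.400.

μ = -1.400, σ = 0.584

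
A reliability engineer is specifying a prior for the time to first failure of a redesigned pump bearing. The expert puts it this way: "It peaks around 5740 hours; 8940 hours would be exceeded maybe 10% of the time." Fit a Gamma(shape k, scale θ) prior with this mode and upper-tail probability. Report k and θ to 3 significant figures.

Gamma(k,θ) with k>1 has mode (k−1)θ, so θ = 5740/(k−1).
Need P(X < 8940) = 0.9 with θ tied to k this way. Start at k = 2, θ = 5740: P(X<8940) ≈ 0.461.
Too low — raise k to concentrate. Iterating converges to k ≈ 10.5.
Then θ = 5740/(10.5−1) ≈ 602.

k ≈ 10.5, θ ≈ 602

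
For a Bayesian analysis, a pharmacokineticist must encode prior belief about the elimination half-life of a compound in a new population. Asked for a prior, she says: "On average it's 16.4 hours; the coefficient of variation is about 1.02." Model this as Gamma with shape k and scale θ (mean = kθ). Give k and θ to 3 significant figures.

For Gamma(k, scale θ): mean = kθ, variance = kθ², so CV = 1/√k.
CV = 1.02, hence k = 1/CV² = 0.961.
Then θ = mean/k = 16.4/0.961 = 17.1.

k ≈ 0.961, θ ≈ 17.1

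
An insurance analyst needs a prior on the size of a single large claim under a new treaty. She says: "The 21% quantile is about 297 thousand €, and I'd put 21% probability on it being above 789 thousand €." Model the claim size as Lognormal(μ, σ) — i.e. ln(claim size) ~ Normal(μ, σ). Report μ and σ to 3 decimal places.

If T ~ Lognormal(μ,σ) then ln T ~ Normal(μ,σ), so the p-quantile of ln T is μ + z_p·σ.
ln(297) = 5.694 and ln(789) = 6.671; z_{0.21} = -0.8064, z_{0.79} = 0.8064.
σ = (6.671 − 5.694)/(0.8064 − (-0.8064)) = 0.606.
μ = 5.694 − (-0.8064)·0.606 = 6.182.

μ ≈ 6.182, σ ≈ 0.606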